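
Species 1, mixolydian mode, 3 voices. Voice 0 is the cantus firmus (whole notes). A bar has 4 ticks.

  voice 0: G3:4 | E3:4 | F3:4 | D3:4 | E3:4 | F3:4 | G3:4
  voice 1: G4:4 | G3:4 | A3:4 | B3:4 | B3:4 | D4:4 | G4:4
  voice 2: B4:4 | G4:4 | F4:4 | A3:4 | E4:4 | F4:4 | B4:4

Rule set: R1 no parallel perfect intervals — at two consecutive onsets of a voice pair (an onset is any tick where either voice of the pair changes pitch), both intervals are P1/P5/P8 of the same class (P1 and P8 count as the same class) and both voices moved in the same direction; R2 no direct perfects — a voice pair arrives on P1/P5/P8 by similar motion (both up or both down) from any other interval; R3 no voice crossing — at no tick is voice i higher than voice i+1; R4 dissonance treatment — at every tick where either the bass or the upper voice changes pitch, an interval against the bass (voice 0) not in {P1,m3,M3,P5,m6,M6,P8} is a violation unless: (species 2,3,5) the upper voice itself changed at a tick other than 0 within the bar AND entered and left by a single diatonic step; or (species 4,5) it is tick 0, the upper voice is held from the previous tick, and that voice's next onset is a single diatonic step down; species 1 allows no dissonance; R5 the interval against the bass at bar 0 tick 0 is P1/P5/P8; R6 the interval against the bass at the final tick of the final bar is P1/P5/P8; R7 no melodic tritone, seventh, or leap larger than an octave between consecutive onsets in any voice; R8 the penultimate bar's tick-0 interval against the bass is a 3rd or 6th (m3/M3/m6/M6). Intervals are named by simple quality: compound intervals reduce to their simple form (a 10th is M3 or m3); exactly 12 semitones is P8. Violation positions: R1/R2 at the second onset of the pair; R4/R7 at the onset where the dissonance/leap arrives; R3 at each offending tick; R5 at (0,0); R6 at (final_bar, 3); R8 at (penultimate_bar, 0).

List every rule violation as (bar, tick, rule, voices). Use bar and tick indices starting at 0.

bar 0: v0=G3 v1=G4 v2=B4 downbeat M3
bar 1: v0=E3 v1=G3 v2=G4 downbeat m3
bar 2: v0=F3 v1=A3 v2=F4 downbeat P8
bar 3: v0=D3 v1=B3 v2=A3 downbeat P5
bar 4: v0=E3 v1=B3 v2=E4 downbeat P8
bar 5: v0=F3 v1=D4 v2=F4 downbeat P8
bar 6: v0=G3 v1=G4 v2=B4 downbeat M3
  -> R5 @ bar 0 tick 0 v(0, 2): opens on M3
  -> R2 @ bar 1 tick 0 v(1, 2): G4/B4 M3 -> G3/G4 P8 similar
  -> R2 @ bar 3 tick 0 v(0, 2): F3/F4 P8 -> D3/A3 P5 similar
  -> R3 @ bar 3 tick 0 v(1, 2): B3 above A3
  -> R3 @ bar 3 tick 1 v(1, 2): B3 above A3
  -> R3 @ bar 3 tick 2 v(1, 2): B3 above A3
  -> R3 @ bar 3 tick 3 v(1, 2): B3 above A3
  -> R2 @ bar 4 tick 0 v(0, 2): D3/A3 P5 -> E3/E4 P8 similar
  -> R1 @ bar 5 tick 0 v(0, 2): E3/E4 P8 -> F3/F4 P8 similar
  -> R8 @ bar 5 tick 0 v(0, 2): penult P8 not 3rd/6th
  -> R2 @ bar 6 tick 0 v(0, 1): F3/D4 M6 -> G3/G4 P8 similar
  -> R7 @ bar 6 tick 0 v(2,): F4->B4 leap 6st
  -> R6 @ bar 6 tick 3 v(0, 2): closes on M3

(0, 0, R5, (0, 2))
(1, 0, R2, (1, 2))
(3, 0, R2, (0, 2))
(3, 0, R3, (1, 2))
(3, 1, R3, (1, 2))
(3, 2, R3, (1, 2))
(3, 3, R3, (1, 2))
(4, 0, R2, (0, 2))
(5, 0, R1, (0, 2))
(5, 0, R8, (0, 2))
(6, 0, R2, (0, 1))
(6, 0, R7, (2,))
(6, 3, R6, (0, 2))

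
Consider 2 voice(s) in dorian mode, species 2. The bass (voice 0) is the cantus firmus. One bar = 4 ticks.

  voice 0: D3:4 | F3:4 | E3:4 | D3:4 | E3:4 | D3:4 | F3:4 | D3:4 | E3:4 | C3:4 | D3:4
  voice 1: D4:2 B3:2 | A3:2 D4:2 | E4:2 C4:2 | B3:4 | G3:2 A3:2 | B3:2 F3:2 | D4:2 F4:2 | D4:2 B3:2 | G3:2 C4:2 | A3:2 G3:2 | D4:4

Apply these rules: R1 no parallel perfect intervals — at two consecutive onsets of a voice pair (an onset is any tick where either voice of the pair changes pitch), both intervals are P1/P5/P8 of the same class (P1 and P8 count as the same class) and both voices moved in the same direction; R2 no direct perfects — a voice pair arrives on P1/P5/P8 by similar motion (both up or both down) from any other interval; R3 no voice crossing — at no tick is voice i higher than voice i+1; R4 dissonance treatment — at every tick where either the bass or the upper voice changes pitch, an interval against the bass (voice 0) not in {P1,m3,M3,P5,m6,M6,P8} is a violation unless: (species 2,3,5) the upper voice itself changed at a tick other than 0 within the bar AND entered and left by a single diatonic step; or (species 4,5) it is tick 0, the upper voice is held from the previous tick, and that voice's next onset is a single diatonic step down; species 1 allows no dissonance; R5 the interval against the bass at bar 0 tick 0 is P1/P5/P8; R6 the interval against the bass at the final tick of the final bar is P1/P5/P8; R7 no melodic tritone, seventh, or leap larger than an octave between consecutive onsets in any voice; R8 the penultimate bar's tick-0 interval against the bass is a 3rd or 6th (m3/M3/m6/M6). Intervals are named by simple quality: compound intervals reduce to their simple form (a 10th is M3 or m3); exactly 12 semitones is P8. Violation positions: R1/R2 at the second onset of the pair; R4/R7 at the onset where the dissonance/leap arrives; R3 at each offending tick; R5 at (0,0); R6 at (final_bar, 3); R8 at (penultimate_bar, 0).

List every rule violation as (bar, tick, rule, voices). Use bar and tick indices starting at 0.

bar 0: v0=D3 v1=D4 downbeat P8
bar 1: v0=F3 v1=A3 downbeat M3
bar 2: v0=E3 v1=E4 downbeat P8
bar 3: v0=D3 v1=B3 downbeat M6
bar 4: v0=E3 v1=G3 downbeat m3
bar 5: v0=D3 v1=B3 downbeat M6
bar 6: v0=F3 v1=D4 downbeat M6
bar 7: v0=D3 v1=D4 downbeat P8
bar 8: v0=E3 v1=G3 downbeat m3
bar 9: v0=C3 v1=A3 downbeat M6
bar 10: v0=D3 v1=D4 downbeat P8
  -> R7 @ bar 5 tick 2 v(1,): B3->F3 leap 6st
  -> R1 @ bar 7 tick 0 v(0, 1): F3/F4 P8 -> D3/D4 P8 similar
  -> R2 @ bar 10 tick 0 v(0, 1): C3/G3 P5 -> D3/D4 P8 similar

(5, 2, R7, (1,))
(7, 0, R1, (0, 1))
(10, 0, R2, (0, 1))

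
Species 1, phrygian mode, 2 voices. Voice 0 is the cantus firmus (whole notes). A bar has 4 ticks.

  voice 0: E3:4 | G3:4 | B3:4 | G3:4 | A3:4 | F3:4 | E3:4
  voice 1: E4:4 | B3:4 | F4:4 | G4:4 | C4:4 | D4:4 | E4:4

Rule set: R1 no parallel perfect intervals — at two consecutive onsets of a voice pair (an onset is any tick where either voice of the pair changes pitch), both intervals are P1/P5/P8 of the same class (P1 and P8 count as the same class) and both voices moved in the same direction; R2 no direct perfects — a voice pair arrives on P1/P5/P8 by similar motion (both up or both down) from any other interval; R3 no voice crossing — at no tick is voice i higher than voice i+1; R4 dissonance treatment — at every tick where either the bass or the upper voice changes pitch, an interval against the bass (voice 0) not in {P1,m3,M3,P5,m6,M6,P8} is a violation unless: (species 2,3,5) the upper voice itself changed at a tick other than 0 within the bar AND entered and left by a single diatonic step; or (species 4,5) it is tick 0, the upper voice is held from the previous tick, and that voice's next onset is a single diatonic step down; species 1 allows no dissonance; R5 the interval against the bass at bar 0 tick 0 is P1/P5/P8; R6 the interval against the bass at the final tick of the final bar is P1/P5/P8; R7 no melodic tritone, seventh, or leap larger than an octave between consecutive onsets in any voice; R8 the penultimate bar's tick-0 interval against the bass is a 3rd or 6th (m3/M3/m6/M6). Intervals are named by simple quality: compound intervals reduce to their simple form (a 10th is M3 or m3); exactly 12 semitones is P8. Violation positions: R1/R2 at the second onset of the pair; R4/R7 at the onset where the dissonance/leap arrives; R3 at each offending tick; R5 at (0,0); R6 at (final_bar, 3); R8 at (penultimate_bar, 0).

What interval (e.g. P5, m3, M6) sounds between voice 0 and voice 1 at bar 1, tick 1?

voice 0=G3 voice 1=B3 -> M3

M3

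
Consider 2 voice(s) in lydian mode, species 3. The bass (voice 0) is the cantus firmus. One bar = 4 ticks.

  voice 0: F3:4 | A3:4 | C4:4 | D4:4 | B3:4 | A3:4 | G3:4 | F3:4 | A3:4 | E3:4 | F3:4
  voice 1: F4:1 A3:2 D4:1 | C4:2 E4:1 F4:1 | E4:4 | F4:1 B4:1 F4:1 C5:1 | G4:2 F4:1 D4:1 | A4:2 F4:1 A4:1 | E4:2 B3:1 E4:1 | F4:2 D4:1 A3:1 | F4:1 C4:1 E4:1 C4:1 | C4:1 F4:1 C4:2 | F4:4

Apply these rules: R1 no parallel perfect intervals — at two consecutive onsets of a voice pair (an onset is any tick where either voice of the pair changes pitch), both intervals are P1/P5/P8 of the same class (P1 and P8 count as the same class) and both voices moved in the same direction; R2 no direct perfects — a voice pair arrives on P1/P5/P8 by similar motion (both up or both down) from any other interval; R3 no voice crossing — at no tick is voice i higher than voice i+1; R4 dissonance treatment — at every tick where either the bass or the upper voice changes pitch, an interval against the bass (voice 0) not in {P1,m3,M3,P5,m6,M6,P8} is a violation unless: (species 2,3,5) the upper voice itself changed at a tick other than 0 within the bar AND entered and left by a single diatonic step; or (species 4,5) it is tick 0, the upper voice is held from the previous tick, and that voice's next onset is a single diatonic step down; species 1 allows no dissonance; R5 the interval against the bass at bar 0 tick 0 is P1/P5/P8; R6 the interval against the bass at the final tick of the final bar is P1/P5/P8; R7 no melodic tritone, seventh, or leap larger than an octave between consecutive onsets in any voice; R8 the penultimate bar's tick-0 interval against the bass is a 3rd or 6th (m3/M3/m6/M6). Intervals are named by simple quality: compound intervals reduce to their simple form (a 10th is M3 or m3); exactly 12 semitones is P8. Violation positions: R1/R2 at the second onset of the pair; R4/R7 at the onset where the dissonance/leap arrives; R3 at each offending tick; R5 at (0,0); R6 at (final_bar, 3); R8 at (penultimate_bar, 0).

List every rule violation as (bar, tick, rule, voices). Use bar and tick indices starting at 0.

(3, 1, R7, (1,))
(3, 2, R7, (1,))
(3, 3, R4, (0, 1))
(4, 2, R4, (0, 1))
(9, 1, R4, (0, 1))
(10, 0, R2, (0, 1))

bar 0: v0=F3 v1=F4 downbeat P8
bar 1: v0=A3 v1=C4 downbeat m3
bar 2: v0=C4 v1=E4 downbeat M3
bar 3: v0=D4 v1=F4 downbeat m3
bar 4: v0=B3 v1=G4 downbeat m6
bar 5: v0=A3 v1=A4 downbeat P8
bar 6: v0=G3 v1=E4 downbeat M6
bar 7: v0=F3 v1=F4 downbeat P8
bar 8: v0=A3 v1=F4 downbeat m6
bar 9: v0=E3 v1=C4 downbeat m6
bar 10: v0=F3 v1=F4 downbeat P8
  -> R7 @ bar 3 tick 1 v(1,): F4->B4 leap 6st
  -> R7 @ bar 3 tick 2 v(1,): B4->F4 leap 6st
  -> R4 @ bar 3 tick 3 v(0, 1): D4/C5 m7 untreated
  -> R4 @ bar 4 tick 2 v(0, 1): B3/F4 TT untreated
  -> R4 @ bar 9 tick 1 v(0, 1): E3/F4 m2 untreated
  -> R2 @ bar 10 tick 0 v(0, 1): E3/C4 m6 -> F3/F4 P8 similar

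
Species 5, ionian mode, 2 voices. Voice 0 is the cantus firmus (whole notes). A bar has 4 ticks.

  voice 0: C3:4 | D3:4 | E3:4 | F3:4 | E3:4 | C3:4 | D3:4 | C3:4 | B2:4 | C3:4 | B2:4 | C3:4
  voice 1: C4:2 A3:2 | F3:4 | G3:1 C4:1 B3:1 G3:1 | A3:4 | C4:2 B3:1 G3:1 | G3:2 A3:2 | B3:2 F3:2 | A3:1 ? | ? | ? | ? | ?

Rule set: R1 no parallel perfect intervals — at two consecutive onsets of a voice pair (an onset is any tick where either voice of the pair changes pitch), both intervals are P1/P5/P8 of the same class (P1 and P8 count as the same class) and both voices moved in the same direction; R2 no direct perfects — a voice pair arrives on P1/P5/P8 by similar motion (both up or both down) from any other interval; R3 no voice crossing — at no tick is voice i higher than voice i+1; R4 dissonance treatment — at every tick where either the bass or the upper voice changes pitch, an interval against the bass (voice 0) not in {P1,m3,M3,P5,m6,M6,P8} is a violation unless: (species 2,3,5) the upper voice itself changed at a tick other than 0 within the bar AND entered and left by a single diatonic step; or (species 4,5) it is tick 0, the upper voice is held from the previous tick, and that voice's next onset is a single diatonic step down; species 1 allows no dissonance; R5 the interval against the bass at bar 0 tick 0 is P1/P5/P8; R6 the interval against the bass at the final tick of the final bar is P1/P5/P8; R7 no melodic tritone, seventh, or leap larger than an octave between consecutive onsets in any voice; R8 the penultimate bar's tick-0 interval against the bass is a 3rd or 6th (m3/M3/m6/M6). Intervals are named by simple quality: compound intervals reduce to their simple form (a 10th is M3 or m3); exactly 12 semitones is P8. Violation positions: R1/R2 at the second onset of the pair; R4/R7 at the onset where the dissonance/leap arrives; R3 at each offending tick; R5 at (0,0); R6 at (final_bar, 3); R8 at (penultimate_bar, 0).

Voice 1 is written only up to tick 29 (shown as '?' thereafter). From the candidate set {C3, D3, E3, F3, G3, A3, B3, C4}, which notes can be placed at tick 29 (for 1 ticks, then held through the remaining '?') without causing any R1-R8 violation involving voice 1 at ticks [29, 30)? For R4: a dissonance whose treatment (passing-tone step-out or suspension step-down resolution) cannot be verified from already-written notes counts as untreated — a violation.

{A3, C3, C4, E3, G3}

C3: legal
D3: violates R4
E3: legal
F3: violates R4
G3: legal
A3: legal
B3: violates R4
C4: legal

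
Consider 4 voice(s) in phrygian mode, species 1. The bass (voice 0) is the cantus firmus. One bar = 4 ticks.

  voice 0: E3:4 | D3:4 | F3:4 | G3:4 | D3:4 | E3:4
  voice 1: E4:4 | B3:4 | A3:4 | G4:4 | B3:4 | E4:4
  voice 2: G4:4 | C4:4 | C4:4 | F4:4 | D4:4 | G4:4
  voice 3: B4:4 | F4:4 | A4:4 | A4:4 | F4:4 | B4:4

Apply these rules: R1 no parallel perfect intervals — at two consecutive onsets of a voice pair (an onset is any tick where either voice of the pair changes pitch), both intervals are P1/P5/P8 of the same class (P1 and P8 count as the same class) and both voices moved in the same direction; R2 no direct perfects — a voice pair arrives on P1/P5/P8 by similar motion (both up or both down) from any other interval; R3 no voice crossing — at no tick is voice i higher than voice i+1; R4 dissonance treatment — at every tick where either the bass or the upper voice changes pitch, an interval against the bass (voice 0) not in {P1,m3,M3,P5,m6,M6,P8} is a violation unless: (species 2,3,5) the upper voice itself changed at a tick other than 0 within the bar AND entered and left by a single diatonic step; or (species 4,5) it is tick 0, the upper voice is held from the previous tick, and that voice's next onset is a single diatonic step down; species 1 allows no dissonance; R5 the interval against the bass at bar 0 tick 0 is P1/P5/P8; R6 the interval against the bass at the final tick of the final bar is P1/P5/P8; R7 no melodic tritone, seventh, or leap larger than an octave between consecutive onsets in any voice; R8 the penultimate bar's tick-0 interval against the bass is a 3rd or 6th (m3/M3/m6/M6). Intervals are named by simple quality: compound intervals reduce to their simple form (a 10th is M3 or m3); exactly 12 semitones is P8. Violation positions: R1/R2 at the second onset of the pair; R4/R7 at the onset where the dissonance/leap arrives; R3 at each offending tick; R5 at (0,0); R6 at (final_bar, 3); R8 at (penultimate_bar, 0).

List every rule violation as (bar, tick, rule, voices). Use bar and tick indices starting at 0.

bar 0: v0=E3 v1=E4 v2=G4 v3=B4 downbeat P5
bar 1: v0=D3 v1=B3 v2=C4 v3=F4 downbeat m3
bar 2: v0=F3 v1=A3 v2=C4 v3=A4 downbeat M3
bar 3: v0=G3 v1=G4 v2=F4 v3=A4 downbeat M2
bar 4: v0=D3 v1=B3 v2=D4 v3=F4 downbeat m3
bar 5: v0=E3 v1=E4 v2=G4 v3=B4 downbeat P5
  -> R5 @ bar 0 tick 0 v(0, 2): opens on m3
  -> R4 @ bar 1 tick 0 v(0, 2): D3/C4 m7 untreated
  -> R7 @ bar 1 tick 0 v(3,): B4->F4 leap 6st
  -> R2 @ bar 3 tick 0 v(0, 1): F3/A3 M3 -> G3/G4 P8 similar
  -> R3 @ bar 3 tick 0 v(1, 2): G4 above F4
  -> R4 @ bar 3 tick 0 v(0, 2): G3/F4 m7 untreated
  -> R4 @ bar 3 tick 0 v(0, 3): G3/A4 M2 untreated
  -> R7 @ bar 3 tick 0 v(1,): A3->G4 leap 10st
  -> R3 @ bar 3 tick 1 v(1, 2): G4 above F4
  -> R3 @ bar 3 tick 2 v(1, 2): G4 above F4
  -> R3 @ bar 3 tick 3 v(1, 2): G4 above F4
  -> R2 @ bar 4 tick 0 v(0, 2): G3/F4 m7 -> D3/D4 P8 similar
  -> R8 @ bar 4 tick 0 v(0, 2): penult P8 not 3rd/6th
  -> R2 @ bar 5 tick 0 v(0, 1): D3/B3 M6 -> E3/E4 P8 similar
  -> R2 @ bar 5 tick 0 v(0, 3): D3/F4 m3 -> E3/B4 P5 similar
  -> R2 @ bar 5 tick 0 v(1, 3): B3/F4 TT -> E4/B4 P5 similar
  -> R7 @ bar 5 tick 0 v(3,): F4->B4 leap 6st
  -> R6 @ bar 5 tick 3 v(0, 2): closes on m3

(0, 0, R5, (0, 2))
(1, 0, R4, (0, 2))
(1, 0, R7, (3,))
(3, 0, R2, (0, 1))
(3, 0, R3, (1, 2))
(3, 0, R4, (0, 2))
(3, 0, R4, (0, 3))
(3, 0, R7, (1,))
(3, 1, R3, (1, 2))
(3, 2, R3, (1, 2))
(3, 3, R3, (1, 2))
(4, 0, R2, (0, 2))
(4, 0, R8, (0, 2))
(5, 0, R2, (0, 1))
(5, 0, R2, (0, 3))
(5, 0, R2, (1, 3))
(5, 0, R7, (3,))
(5, 3, R6, (0, 2))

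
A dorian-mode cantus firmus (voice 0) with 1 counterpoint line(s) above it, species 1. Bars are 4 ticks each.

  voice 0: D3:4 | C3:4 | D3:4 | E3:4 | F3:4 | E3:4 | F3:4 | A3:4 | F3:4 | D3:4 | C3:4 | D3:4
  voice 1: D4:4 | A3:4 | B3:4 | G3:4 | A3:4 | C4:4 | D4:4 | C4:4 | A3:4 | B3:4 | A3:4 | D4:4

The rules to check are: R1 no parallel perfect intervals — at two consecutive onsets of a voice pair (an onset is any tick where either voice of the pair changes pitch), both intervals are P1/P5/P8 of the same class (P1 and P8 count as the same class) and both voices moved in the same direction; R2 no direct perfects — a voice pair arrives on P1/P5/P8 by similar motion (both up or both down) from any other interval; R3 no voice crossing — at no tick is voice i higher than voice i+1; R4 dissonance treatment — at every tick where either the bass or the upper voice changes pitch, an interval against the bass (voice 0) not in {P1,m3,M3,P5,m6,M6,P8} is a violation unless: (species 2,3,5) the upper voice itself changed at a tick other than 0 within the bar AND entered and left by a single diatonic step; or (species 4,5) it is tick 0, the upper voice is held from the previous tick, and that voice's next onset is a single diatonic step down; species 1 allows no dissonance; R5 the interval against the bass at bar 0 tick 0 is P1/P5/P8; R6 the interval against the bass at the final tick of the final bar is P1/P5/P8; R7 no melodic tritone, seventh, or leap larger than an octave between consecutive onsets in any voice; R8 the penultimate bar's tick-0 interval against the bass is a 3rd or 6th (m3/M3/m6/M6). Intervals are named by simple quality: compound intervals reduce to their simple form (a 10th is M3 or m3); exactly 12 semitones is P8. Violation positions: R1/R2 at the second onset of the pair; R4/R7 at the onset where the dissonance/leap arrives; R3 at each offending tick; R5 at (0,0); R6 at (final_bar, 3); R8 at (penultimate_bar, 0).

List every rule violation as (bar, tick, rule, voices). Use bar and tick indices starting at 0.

(11, 0, R2, (0, 1))

bar 0: v0=D3 v1=D4 downbeat P8
bar 1: v0=C3 v1=A3 downbeat M6
bar 2: v0=D3 v1=B3 downbeat M6
bar 3: v0=E3 v1=G3 downbeat m3
bar 4: v0=F3 v1=A3 downbeat M3
bar 5: v0=E3 v1=C4 downbeat m6
bar 6: v0=F3 v1=D4 downbeat M6
bar 7: v0=A3 v1=C4 downbeat m3
bar 8: v0=F3 v1=A3 downbeat M3
bar 9: v0=D3 v1=B3 downbeat M6
bar 10: v0=C3 v1=A3 downbeat M6
bar 11: v0=D3 v1=D4 downbeat P8
  -> R2 @ bar 11 tick 0 v(0, 1): C3/A3 M6 -> D3/D4 P8 similar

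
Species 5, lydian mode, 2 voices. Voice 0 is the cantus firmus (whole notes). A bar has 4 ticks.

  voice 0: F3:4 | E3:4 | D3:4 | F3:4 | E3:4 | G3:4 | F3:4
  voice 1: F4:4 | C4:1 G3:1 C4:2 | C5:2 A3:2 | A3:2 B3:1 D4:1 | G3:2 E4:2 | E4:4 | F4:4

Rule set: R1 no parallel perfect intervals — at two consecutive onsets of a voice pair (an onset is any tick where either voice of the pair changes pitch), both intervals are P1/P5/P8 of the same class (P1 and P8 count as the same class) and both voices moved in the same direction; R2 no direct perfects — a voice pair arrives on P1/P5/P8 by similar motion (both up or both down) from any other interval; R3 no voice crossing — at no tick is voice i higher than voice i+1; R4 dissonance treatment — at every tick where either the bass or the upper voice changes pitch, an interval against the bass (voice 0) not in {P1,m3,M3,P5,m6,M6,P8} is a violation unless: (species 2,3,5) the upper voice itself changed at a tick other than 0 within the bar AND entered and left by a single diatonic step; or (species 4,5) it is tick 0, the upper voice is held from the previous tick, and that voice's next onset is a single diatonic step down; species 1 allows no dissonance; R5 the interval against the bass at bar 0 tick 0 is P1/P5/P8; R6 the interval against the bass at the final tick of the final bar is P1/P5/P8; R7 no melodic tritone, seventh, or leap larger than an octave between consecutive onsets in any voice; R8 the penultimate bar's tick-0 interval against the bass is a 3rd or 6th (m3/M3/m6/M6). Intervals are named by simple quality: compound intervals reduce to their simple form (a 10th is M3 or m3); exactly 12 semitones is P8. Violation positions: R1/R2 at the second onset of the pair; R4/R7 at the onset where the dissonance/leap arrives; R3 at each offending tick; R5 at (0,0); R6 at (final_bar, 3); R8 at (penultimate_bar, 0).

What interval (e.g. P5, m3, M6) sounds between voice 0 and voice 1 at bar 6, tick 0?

voice 0=F3 voice 1=F4 -> P8

P8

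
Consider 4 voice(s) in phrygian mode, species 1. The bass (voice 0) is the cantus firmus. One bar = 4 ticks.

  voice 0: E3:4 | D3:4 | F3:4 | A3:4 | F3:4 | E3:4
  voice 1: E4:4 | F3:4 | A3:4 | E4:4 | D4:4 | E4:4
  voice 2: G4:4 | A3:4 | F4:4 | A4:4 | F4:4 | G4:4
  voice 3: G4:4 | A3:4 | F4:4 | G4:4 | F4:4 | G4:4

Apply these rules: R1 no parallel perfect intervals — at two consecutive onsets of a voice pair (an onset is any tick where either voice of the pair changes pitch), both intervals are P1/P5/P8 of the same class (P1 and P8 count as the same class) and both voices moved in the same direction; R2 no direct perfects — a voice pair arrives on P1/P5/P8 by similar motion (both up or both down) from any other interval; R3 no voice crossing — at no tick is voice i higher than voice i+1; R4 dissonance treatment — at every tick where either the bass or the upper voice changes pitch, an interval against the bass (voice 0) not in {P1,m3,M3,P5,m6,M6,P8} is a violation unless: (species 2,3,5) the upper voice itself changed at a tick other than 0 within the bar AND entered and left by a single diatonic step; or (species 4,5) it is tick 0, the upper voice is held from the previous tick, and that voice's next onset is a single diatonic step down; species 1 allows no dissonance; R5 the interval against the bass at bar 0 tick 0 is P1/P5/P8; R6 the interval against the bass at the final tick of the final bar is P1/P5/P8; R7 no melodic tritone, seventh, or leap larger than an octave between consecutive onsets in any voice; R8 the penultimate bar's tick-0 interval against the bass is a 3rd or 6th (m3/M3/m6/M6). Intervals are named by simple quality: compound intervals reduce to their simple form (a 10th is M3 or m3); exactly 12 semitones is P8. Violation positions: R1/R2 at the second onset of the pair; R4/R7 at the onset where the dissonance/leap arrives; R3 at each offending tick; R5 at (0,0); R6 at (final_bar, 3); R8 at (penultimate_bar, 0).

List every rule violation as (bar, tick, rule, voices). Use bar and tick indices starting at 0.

(0, 0, R5, (0, 2))
(0, 0, R5, (0, 3))
(1, 0, R1, (2, 3))
(1, 0, R2, (0, 2))
(1, 0, R2, (0, 3))
(1, 0, R7, (1,))
(1, 0, R7, (2,))
(1, 0, R7, (3,))
(2, 0, R1, (2, 3))
(2, 0, R2, (0, 2))
(2, 0, R2, (0, 3))
(3, 0, R1, (0, 2))
(3, 0, R2, (0, 1))
(3, 0, R3, (2, 3))
(3, 0, R4, (0, 3))
(3, 1, R3, (2, 3))
(3, 2, R3, (2, 3))
(3, 3, R3, (2, 3))
(4, 0, R1, (0, 2))
(4, 0, R2, (0, 3))
(4, 0, R2, (2, 3))
(4, 0, R8, (0, 2))
(4, 0, R8, (0, 3))
(5, 0, R1, (2, 3))
(5, 3, R6, (0, 2))
(5, 3, R6, (0, 3))

bar 0: v0=E3 v1=E4 v2=G4 v3=G4 downbeat m3
bar 1: v0=D3 v1=F3 v2=A3 v3=A3 downbeat P5
bar 2: v0=F3 v1=A3 v2=F4 v3=F4 downbeat P8
bar 3: v0=A3 v1=E4 v2=A4 v3=G4 downbeat m7
bar 4: v0=F3 v1=D4 v2=F4 v3=F4 downbeat P8
bar 5: v0=E3 v1=E4 v2=G4 v3=G4 downbeat m3
  -> R5 @ bar 0 tick 0 v(0, 2): opens on m3
  -> R5 @ bar 0 tick 0 v(0, 3): opens on m3
  -> R1 @ bar 1 tick 0 v(2, 3): G4/G4 P1 -> A3/A3 P1 similar
  -> R2 @ bar 1 tick 0 v(0, 2): E3/G4 m3 -> D3/A3 P5 similar
  -> R2 @ bar 1 tick 0 v(0, 3): E3/G4 m3 -> D3/A3 P5 similar
  -> R7 @ bar 1 tick 0 v(1,): E4->F3 leap 11st
  -> R7 @ bar 1 tick 0 v(2,): G4->A3 leap 10st
  -> R7 @ bar 1 tick 0 v(3,): G4->A3 leap 10st
  -> R1 @ bar 2 tick 0 v(2, 3): A3/A3 P1 -> F4/F4 P1 similar
  -> R2 @ bar 2 tick 0 v(0, 2): D3/A3 P5 -> F3/F4 P8 similar
  -> R2 @ bar 2 tick 0 v(0, 3): D3/A3 P5 -> F3/F4 P8 similar
  -> R1 @ bar 3 tick 0 v(0, 2): F3/F4 P8 -> A3/A4 P8 similar
  -> R2 @ bar 3 tick 0 v(0, 1): F3/A3 M3 -> A3/E4 P5 similar
  -> R3 @ bar 3 tick 0 v(2, 3): A4 above G4
  -> R4 @ bar 3 tick 0 v(0, 3): A3/G4 m7 untreated
  -> R3 @ bar 3 tick 1 v(2, 3): A4 above G4
  -> R3 @ bar 3 tick 2 v(2, 3): A4 above G4
  -> R3 @ bar 3 tick 3 v(2, 3): A4 above G4
  -> R1 @ bar 4 tick 0 v(0, 2): A3/A4 P8 -> F3/F4 P8 similar
  -> R2 @ bar 4 tick 0 v(0, 3): A3/G4 m7 -> F3/F4 P8 similar
  -> R2 @ bar 4 tick 0 v(2, 3): A4/G4 M2 -> F4/F4 P1 similar
  -> R8 @ bar 4 tick 0 v(0, 2): penult P8 not 3rd/6th
  -> R8 @ bar 4 tick 0 v(0, 3): penult P8 not 3rd/6th
  -> R1 @ bar 5 tick 0 v(2, 3): F4/F4 P1 -> G4/G4 P1 similar
  -> R6 @ bar 5 tick 3 v(0, 2): closes on m3
  -> R6 @ bar 5 tick 3 v(0, 3): closes on m3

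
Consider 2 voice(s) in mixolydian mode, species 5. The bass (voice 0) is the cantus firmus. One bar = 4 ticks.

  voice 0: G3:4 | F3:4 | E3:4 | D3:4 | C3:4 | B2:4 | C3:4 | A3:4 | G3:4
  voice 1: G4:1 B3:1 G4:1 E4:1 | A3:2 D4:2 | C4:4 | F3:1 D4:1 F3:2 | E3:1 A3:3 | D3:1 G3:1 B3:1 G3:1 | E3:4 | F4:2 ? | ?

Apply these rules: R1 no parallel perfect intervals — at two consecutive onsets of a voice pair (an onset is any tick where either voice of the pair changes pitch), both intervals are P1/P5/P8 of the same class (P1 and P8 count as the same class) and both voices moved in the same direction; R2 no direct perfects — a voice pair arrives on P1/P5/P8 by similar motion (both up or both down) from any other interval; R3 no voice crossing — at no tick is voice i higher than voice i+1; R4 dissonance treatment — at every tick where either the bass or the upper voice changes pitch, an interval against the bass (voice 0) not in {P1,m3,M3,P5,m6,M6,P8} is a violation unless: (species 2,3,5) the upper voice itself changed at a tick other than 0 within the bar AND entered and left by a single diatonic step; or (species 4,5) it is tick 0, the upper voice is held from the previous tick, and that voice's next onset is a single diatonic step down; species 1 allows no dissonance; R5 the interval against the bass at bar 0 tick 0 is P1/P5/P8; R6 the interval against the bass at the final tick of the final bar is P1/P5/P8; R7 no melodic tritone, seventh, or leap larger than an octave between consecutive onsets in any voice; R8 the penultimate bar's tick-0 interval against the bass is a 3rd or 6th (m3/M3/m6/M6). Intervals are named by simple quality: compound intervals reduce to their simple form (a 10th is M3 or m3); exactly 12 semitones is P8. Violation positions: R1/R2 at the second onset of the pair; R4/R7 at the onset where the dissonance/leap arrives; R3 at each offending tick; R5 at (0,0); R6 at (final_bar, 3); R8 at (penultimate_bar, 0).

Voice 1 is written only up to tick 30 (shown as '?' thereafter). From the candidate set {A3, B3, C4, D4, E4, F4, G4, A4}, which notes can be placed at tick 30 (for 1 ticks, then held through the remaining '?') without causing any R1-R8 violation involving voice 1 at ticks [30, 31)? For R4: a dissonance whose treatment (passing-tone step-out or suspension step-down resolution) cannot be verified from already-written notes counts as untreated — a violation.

A3: legal
B3: violates R4,R7
C4: legal
D4: violates R4
E4: legal
F4: legal
G4: violates R4
A4: legal

{A3, A4, C4, E4, F4}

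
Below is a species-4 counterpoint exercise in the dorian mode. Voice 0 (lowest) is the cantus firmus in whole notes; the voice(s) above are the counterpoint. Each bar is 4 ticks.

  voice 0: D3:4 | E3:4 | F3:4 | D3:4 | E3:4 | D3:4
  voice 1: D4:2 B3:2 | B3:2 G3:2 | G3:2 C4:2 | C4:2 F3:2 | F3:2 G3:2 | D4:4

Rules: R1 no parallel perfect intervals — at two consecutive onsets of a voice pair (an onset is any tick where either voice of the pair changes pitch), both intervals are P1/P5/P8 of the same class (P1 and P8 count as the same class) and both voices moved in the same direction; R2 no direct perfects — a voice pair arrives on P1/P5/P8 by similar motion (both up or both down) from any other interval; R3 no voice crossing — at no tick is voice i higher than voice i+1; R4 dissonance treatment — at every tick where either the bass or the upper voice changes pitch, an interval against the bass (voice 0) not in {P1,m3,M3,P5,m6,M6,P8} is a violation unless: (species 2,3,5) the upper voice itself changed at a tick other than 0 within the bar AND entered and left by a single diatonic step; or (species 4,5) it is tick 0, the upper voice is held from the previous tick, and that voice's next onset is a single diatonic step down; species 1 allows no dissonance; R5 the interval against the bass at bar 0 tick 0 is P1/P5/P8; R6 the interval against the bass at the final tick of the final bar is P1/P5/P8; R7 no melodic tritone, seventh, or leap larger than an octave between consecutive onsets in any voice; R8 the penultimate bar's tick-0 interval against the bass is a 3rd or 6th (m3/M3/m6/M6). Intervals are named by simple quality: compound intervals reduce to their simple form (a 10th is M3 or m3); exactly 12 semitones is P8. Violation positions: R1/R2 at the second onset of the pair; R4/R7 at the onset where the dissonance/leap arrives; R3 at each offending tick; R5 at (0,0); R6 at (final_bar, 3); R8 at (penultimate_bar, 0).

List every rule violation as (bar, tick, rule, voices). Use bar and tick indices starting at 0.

(2, 0, R4, (0, 1))
(3, 0, R4, (0, 1))
(4, 0, R4, (0, 1))
(4, 0, R8, (0, 1))

bar 0: v0=D3 v1=D4 downbeat P8
bar 1: v0=E3 v1=B3 downbeat P5
bar 2: v0=F3 v1=G3 downbeat M2
bar 3: v0=D3 v1=C4 downbeat m7
bar 4: v0=E3 v1=F3 downbeat m2
bar 5: v0=D3 v1=D4 downbeat P8
  -> R4 @ bar 2 tick 0 v(0, 1): F3/G3 M2 untreated
  -> R4 @ bar 3 tick 0 v(0, 1): D3/C4 m7 untreated
  -> R4 @ bar 4 tick 0 v(0, 1): E3/F3 m2 untreated
  -> R8 @ bar 4 tick 0 v(0, 1): penult m2 not 3rd/6th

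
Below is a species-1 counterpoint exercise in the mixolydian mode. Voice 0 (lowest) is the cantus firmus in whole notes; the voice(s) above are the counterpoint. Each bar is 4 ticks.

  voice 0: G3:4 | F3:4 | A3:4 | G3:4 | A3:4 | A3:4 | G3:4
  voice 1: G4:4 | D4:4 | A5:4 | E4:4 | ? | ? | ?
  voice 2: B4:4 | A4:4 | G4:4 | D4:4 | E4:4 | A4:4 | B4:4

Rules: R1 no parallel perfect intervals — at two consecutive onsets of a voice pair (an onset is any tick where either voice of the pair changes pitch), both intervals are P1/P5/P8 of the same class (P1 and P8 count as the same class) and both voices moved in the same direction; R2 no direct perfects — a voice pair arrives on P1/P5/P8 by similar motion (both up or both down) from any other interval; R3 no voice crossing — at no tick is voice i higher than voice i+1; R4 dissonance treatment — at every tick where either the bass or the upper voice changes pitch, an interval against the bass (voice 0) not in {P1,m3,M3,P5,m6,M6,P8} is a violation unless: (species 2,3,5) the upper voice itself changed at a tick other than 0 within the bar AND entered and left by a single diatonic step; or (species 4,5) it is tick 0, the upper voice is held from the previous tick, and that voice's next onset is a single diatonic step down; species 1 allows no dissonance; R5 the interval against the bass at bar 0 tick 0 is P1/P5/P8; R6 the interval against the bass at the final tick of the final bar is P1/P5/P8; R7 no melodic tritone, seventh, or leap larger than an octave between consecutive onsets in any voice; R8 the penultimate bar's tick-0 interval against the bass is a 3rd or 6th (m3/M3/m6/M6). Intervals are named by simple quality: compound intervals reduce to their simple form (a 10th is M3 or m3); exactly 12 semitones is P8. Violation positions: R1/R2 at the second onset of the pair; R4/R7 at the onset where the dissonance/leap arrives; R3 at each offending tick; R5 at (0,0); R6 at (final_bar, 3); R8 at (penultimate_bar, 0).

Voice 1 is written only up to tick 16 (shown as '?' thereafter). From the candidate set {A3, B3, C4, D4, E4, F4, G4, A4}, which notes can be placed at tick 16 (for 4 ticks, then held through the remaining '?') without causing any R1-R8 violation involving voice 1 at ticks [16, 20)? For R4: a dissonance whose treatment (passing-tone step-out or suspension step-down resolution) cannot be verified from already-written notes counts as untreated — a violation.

{A3, C4, E4}

A3: legal
B3: violates R4
C4: legal
D4: violates R4
E4: legal
F4: violates R3
G4: violates R3,R4
A4: violates R2,R3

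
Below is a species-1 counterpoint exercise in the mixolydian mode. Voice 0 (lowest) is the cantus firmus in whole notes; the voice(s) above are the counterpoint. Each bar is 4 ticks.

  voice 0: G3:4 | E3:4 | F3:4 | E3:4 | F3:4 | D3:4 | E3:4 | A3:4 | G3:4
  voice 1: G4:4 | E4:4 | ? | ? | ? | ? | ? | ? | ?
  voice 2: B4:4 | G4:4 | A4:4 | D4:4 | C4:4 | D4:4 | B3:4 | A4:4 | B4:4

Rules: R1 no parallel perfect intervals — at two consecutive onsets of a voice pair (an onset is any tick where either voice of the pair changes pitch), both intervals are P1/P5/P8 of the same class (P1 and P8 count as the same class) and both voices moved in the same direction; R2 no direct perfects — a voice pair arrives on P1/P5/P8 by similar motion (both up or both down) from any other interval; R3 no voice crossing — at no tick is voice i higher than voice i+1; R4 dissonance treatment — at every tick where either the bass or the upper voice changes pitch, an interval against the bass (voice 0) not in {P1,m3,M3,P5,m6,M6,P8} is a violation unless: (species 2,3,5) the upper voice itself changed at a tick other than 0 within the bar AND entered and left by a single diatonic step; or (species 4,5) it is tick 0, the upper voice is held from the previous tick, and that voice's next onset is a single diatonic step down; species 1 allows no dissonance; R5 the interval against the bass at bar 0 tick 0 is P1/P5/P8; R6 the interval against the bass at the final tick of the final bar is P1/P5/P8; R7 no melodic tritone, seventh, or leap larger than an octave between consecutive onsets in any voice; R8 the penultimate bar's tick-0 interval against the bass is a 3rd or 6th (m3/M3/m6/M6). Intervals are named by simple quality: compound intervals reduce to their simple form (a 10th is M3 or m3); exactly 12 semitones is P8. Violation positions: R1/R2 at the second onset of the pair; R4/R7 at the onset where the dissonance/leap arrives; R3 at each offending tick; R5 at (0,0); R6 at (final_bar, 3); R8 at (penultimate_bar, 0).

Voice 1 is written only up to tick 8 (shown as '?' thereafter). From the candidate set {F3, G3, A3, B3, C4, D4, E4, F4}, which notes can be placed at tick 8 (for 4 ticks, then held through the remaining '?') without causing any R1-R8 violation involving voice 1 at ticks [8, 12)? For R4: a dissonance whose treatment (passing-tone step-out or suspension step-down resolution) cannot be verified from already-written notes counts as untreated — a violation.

{A3, C4, D4}

F3: violates R7
G3: violates R4
A3: legal
B3: violates R4
C4: legal
D4: legal
E4: violates R4
F4: violates R1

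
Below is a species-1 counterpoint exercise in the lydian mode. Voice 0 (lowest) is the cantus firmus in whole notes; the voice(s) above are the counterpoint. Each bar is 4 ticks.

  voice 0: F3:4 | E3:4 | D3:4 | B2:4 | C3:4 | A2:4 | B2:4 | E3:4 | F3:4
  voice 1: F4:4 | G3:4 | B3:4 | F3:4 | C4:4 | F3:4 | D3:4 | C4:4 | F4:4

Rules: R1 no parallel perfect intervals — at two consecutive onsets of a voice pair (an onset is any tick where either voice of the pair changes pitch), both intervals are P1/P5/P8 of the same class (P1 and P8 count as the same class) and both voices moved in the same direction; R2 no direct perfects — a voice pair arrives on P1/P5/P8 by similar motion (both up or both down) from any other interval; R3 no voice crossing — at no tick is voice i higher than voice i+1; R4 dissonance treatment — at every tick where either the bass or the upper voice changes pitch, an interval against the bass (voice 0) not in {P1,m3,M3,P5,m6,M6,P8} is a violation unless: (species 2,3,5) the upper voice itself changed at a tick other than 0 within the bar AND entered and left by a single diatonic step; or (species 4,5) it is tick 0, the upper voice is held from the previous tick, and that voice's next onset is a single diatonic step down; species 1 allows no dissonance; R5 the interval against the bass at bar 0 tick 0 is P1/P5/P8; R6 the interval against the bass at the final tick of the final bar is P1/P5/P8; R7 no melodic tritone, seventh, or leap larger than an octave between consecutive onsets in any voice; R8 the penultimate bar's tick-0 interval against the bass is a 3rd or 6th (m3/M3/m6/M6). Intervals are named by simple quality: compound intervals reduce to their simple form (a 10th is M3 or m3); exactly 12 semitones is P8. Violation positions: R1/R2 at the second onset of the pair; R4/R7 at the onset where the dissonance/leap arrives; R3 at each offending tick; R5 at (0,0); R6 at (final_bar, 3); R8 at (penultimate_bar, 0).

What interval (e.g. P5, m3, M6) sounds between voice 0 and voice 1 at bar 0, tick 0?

P8

voice 0=F3 voice 1=F4 -> P8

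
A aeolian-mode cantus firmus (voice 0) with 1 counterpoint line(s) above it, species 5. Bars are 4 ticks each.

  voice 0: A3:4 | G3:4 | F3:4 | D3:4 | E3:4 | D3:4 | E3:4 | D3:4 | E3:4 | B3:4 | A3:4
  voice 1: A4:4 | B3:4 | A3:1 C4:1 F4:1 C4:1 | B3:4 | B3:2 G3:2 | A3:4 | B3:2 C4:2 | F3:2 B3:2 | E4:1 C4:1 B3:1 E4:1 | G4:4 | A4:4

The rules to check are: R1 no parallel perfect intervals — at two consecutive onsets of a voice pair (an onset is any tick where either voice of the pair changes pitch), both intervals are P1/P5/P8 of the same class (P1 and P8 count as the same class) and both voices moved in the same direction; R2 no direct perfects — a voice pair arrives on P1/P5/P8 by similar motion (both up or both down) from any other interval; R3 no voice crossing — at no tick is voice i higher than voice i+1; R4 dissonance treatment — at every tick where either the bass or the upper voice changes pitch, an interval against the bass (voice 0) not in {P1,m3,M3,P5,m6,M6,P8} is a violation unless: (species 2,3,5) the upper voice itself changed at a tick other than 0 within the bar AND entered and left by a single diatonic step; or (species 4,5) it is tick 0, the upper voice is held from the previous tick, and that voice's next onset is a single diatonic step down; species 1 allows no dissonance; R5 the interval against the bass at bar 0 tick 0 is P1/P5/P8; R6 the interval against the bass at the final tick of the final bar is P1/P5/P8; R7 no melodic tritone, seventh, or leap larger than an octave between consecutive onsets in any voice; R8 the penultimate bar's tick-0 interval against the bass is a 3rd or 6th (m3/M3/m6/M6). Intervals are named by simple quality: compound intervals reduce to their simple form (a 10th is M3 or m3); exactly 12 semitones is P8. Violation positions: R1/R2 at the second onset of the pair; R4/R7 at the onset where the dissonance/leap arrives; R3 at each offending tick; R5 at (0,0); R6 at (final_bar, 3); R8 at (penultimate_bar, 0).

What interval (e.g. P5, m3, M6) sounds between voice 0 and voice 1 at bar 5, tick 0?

voice 0=D3 voice 1=A3 -> P5

P5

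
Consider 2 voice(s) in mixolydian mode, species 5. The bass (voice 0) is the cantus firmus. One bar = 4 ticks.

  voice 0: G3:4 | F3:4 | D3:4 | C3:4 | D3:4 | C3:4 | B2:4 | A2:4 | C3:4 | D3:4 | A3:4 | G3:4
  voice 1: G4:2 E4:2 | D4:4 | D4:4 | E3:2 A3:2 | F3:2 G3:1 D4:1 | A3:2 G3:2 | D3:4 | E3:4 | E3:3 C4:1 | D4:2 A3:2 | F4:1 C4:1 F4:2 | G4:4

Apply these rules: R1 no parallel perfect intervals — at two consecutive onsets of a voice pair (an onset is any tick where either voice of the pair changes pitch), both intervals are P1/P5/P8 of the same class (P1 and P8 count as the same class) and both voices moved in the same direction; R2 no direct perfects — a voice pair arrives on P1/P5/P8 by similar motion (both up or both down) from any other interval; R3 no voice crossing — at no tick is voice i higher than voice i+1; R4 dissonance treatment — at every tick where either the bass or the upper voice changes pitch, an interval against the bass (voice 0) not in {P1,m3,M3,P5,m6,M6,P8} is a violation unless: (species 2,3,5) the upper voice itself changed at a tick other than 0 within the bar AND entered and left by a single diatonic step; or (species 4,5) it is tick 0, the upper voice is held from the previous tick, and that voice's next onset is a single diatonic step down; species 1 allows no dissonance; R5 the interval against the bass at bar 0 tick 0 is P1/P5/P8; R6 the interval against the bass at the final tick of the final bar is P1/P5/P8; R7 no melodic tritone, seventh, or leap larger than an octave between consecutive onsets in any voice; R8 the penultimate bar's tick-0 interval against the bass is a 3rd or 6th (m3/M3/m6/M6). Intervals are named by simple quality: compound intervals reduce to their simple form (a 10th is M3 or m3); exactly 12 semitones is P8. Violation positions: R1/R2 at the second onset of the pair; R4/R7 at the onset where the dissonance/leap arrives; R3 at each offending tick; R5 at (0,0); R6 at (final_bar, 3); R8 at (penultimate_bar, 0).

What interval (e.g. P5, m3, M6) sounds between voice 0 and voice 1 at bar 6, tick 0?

m3

voice 0=B2 voice 1=D3 -> m3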